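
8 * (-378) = -3024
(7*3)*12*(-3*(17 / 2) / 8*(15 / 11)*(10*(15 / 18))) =-401625 / 44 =-9127.84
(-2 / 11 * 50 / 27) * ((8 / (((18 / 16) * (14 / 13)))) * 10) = -416000 / 18711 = -22.23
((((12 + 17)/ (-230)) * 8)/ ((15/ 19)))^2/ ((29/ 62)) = 10385248/ 2975625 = 3.49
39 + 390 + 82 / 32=6905 / 16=431.56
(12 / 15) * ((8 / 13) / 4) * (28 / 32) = 7 / 65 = 0.11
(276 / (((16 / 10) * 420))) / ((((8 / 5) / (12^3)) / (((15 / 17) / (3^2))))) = 5175 / 119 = 43.49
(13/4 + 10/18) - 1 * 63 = -2131/36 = -59.19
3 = 3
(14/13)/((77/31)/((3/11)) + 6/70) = 22785/194506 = 0.12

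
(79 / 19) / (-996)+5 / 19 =4901 / 18924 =0.26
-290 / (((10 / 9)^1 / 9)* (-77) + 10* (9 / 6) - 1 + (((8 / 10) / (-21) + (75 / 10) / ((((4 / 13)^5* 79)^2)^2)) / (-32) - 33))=2253404860996413602503065600 / 1029680104596159888235452589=2.19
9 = 9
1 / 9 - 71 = -70.89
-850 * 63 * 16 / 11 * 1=-856800 / 11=-77890.91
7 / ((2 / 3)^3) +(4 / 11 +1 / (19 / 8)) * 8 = 49997 / 1672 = 29.90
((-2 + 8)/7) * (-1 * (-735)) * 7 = 4410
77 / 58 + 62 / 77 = 2.13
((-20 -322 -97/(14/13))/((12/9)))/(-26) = 18147/1456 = 12.46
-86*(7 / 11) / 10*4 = -1204 / 55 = -21.89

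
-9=-9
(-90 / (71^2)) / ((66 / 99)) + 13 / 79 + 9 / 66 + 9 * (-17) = -1338070661 / 8761258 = -152.73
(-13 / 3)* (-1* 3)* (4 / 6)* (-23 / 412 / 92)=-13 / 2472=-0.01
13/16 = 0.81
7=7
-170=-170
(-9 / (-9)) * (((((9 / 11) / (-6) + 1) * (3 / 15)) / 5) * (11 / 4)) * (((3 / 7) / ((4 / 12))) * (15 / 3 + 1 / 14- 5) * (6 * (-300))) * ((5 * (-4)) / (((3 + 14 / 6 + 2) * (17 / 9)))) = 207765 / 9163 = 22.67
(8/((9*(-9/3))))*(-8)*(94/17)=13.11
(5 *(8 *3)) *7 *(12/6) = 1680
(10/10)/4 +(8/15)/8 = 19/60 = 0.32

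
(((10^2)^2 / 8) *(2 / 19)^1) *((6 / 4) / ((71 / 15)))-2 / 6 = 41.36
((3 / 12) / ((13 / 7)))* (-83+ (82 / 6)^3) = 116690 / 351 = 332.45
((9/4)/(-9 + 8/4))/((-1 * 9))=1/28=0.04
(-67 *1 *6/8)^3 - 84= -8125977/64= -126968.39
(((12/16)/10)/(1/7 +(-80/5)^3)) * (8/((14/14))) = -7/47785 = -0.00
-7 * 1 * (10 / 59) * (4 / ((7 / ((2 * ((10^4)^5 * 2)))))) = -16000000000000000000000 / 59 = -271186440677966101694.92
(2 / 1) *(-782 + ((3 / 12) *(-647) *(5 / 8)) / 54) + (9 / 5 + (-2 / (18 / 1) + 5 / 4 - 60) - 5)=-7040759 / 4320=-1629.81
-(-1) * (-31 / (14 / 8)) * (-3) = 372 / 7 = 53.14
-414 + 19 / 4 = -1637 / 4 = -409.25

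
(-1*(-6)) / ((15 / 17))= 34 / 5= 6.80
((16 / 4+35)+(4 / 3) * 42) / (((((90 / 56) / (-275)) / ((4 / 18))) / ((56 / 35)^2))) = -749056 / 81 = -9247.60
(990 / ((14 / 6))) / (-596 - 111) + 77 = 378103 / 4949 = 76.40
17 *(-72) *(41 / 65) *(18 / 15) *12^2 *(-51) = 2211307776 / 325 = 6804023.93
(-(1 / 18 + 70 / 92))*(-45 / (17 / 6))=5070 / 391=12.97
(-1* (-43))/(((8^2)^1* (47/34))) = 731/1504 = 0.49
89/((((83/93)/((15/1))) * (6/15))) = 620775/166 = 3739.61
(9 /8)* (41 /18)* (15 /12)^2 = 1025 /256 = 4.00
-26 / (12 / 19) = -247 / 6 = -41.17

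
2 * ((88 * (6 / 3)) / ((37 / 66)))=23232 / 37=627.89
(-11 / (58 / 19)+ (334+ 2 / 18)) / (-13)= -172525 / 6786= -25.42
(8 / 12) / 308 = 1 / 462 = 0.00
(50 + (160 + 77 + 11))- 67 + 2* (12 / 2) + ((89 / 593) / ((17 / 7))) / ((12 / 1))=29396819 / 120972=243.01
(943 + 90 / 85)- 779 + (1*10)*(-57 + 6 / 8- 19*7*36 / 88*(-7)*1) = 1275787 / 374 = 3411.20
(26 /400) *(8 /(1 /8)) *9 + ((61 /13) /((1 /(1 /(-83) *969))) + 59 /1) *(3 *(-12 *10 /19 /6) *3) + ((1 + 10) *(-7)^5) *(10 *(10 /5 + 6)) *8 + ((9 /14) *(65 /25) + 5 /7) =-848996597460561 /7175350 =-118321280.14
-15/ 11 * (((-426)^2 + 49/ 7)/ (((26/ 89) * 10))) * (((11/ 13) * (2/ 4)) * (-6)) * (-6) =-436103649/ 338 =-1290247.48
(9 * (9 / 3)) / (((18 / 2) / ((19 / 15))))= 19 / 5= 3.80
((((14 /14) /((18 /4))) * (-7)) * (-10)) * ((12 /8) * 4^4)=17920 /3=5973.33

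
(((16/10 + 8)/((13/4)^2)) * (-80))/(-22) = 6144/1859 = 3.31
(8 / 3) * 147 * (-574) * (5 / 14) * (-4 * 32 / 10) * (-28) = -28801024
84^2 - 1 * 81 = 6975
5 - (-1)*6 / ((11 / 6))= 91 / 11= 8.27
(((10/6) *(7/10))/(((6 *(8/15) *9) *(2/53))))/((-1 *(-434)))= 265/107136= 0.00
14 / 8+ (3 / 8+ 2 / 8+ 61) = 507 / 8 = 63.38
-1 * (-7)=7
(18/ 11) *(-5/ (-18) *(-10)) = -50/ 11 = -4.55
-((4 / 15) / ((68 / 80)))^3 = -4096 / 132651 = -0.03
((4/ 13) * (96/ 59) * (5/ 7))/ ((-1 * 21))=-640/ 37583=-0.02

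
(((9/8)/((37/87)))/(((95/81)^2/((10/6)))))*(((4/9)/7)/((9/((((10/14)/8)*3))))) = 63423/10471888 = 0.01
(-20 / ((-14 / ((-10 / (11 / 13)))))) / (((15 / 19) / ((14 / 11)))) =-9880 / 363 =-27.22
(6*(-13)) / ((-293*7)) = 78 / 2051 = 0.04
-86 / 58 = -43 / 29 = -1.48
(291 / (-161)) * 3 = -873 / 161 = -5.42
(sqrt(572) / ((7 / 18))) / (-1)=-36*sqrt(143) / 7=-61.50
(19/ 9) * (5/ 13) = 95/ 117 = 0.81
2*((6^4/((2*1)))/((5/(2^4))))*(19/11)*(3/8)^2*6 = 332424/55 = 6044.07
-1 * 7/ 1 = -7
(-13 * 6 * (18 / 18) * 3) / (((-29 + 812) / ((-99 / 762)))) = 143 / 3683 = 0.04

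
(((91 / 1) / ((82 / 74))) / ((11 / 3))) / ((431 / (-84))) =-848484 / 194381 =-4.37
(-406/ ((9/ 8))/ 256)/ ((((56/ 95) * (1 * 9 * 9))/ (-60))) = 13775/ 7776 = 1.77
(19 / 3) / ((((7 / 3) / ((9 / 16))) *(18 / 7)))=19 / 32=0.59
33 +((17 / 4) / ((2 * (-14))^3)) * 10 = 1448747 / 43904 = 33.00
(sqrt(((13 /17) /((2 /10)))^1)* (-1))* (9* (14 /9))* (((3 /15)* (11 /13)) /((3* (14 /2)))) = -22* sqrt(1105) /3315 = -0.22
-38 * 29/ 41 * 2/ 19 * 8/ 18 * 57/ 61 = -8816/ 7503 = -1.17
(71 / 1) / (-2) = -71 / 2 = -35.50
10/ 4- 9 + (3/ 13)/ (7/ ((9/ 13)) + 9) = -14507/ 2236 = -6.49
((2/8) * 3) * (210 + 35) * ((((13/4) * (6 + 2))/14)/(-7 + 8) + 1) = 525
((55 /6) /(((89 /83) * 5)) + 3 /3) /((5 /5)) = 1447 /534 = 2.71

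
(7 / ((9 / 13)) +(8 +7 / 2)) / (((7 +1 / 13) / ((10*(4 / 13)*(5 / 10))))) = 1945 / 414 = 4.70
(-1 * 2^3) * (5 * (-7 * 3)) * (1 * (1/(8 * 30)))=7/2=3.50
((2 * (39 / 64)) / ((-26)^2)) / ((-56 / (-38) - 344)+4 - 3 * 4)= -19 / 3694080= -0.00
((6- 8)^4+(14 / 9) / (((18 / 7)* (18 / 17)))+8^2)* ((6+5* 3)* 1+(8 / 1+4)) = 1292203 / 486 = 2658.85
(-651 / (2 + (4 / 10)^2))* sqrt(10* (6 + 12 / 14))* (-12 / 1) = 6200* sqrt(210) / 3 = 29948.85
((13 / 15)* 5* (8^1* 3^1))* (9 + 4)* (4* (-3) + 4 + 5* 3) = 9464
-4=-4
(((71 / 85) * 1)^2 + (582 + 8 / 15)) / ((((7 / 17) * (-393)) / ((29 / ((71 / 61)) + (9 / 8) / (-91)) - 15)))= -6470859421309 / 181296952200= -35.69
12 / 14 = 6 / 7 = 0.86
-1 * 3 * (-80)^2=-19200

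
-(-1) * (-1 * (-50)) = 50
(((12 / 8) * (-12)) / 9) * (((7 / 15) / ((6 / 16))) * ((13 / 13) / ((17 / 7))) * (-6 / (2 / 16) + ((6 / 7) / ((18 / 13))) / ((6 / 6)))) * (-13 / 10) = -144872 / 2295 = -63.13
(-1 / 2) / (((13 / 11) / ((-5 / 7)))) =55 / 182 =0.30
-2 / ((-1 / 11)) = 22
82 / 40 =41 / 20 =2.05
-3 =-3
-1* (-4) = 4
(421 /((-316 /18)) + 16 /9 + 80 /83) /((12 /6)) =-2506799 /236052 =-10.62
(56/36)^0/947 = 1/947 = 0.00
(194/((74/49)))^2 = 22591009/1369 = 16501.83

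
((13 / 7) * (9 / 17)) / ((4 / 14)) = 117 / 34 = 3.44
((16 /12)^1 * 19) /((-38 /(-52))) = 34.67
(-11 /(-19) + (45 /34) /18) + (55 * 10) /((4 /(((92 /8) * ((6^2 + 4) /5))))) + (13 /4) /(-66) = 1078742239 /85272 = 12650.60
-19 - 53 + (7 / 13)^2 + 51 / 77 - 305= -4893509 / 13013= -376.05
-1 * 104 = -104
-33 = -33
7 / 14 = 1 / 2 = 0.50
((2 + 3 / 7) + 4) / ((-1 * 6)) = -15 / 14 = -1.07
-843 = -843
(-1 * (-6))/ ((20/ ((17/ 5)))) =51/ 50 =1.02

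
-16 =-16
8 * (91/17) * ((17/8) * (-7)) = -637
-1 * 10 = -10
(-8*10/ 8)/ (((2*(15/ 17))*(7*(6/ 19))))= -323/ 126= -2.56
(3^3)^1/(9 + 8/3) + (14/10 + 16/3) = 9.05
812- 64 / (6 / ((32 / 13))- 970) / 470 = 2954084932 / 3638035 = 812.00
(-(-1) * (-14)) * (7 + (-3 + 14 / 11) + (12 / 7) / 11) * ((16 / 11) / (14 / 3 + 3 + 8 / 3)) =-3648 / 341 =-10.70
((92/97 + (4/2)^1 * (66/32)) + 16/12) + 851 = 1996043/2328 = 857.41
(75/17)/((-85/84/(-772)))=972720/289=3365.81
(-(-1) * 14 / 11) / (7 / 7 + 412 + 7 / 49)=49 / 15906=0.00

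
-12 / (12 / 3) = -3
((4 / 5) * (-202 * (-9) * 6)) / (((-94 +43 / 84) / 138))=-505782144 / 39265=-12881.25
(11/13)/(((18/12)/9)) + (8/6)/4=211/39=5.41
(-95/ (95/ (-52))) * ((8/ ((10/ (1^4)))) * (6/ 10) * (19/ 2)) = 5928/ 25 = 237.12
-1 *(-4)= 4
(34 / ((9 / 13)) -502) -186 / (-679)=-2765930 / 6111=-452.61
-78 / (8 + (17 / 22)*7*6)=-858 / 445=-1.93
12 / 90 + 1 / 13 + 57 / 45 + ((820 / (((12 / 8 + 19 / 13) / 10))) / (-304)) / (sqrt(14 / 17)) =96 / 65 -13325 * sqrt(238) / 20482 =-8.56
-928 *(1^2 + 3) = -3712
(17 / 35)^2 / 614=289 / 752150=0.00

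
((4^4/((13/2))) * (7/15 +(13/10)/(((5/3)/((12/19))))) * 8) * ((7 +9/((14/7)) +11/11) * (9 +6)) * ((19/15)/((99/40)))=111984640/3861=29004.05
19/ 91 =0.21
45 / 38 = 1.18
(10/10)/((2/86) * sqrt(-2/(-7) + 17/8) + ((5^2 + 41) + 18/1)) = 2899232/243535443-86 * sqrt(210)/243535443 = 0.01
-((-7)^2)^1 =-49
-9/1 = -9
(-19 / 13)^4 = 130321 / 28561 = 4.56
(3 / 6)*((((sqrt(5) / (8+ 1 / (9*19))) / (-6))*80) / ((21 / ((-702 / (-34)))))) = -1.83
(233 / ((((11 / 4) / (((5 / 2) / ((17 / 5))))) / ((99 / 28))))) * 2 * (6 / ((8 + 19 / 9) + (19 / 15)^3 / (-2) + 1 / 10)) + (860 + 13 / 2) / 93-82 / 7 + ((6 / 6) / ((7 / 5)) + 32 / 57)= 1245693805933 / 4350268006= 286.35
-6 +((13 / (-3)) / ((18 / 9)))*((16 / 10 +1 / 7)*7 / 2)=-1153 / 60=-19.22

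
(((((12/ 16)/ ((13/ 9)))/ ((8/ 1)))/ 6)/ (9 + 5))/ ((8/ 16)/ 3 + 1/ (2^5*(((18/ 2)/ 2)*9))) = 729/ 157976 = 0.00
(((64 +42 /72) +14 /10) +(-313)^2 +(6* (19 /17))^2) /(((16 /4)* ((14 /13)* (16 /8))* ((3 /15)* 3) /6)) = 3158454689 /27744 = 113842.80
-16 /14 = -8 /7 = -1.14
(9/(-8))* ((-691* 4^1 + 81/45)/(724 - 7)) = 41433/9560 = 4.33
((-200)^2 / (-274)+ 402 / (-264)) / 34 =-889179 / 204952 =-4.34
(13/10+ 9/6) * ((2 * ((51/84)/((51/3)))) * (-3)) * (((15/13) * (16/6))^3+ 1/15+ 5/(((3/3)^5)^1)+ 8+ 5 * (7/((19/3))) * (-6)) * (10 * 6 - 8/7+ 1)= -2371530782/7305025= -324.64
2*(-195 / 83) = -390 / 83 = -4.70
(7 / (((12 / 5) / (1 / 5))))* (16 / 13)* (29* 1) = 812 / 39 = 20.82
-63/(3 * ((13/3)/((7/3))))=-147/13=-11.31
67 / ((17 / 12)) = 804 / 17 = 47.29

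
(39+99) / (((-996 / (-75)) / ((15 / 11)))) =14.17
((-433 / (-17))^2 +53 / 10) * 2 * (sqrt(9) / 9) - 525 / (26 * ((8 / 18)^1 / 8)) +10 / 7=9730754 / 131495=74.00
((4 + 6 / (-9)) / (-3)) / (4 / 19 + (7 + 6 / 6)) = -0.14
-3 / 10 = -0.30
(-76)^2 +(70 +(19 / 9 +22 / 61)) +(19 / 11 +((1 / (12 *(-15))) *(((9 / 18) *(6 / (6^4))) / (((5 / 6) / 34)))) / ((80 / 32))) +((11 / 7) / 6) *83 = 2234019506651 / 380457000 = 5871.94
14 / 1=14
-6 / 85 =-0.07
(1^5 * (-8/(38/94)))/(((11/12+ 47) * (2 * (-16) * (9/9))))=141/10925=0.01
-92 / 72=-23 / 18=-1.28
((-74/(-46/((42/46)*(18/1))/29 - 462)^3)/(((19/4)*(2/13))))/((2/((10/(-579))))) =-0.00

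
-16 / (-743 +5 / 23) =92 / 4271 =0.02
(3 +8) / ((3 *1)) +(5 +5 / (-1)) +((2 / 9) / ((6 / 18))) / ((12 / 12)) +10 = 43 / 3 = 14.33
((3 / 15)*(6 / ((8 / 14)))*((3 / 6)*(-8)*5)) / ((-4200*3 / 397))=397 / 300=1.32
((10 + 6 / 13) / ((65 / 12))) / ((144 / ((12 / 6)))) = 68 / 2535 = 0.03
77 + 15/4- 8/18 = 80.31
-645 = -645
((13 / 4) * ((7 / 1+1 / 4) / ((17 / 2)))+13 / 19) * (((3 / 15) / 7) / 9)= 2977 / 271320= 0.01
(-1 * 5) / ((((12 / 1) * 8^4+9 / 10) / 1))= -50 / 491529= -0.00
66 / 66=1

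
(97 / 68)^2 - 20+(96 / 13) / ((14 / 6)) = -6227749 / 420784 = -14.80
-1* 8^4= -4096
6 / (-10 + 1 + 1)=-3 / 4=-0.75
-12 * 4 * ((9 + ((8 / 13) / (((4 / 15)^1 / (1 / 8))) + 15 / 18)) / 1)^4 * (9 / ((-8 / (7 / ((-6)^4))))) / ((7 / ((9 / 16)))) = 6216250684081 / 25268944896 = 246.00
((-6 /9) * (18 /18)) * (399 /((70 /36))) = -684 /5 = -136.80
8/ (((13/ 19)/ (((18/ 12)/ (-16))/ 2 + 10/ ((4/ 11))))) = 33383/ 104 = 320.99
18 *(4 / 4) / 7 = 18 / 7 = 2.57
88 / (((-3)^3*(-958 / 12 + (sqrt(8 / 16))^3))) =176*sqrt(2) / 1376619 + 168608 / 4129857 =0.04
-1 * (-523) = 523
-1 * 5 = -5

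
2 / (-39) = -2 / 39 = -0.05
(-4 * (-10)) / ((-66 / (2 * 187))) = -680 / 3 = -226.67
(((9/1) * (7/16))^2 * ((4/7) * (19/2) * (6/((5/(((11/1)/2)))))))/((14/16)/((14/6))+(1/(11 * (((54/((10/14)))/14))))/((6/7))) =316758519/225040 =1407.57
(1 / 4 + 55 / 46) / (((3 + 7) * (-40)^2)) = 133 / 1472000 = 0.00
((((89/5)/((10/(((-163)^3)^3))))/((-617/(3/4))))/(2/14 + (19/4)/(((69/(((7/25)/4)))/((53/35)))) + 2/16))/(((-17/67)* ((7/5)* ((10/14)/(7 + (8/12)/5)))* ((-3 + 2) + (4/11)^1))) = 78669936247514914156581526074/2787965711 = 28217684291137579975.99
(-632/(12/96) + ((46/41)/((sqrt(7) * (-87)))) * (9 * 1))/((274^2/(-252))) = 1242 * sqrt(7)/22316341 + 318528/18769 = 16.97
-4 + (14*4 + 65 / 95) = 1001 / 19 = 52.68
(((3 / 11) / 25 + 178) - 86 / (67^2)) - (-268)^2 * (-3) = 215649.99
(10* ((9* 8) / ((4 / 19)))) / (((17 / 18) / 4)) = 246240 / 17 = 14484.71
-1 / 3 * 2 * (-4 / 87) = 8 / 261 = 0.03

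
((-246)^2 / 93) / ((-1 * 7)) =-20172 / 217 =-92.96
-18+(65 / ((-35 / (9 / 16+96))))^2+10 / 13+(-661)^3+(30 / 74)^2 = -64467211747078947 / 223245568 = -288772638.69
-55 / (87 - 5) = -0.67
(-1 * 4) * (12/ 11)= -48/ 11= -4.36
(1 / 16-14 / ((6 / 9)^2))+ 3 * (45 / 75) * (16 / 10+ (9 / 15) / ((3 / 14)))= -9407 / 400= -23.52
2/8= 1/4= 0.25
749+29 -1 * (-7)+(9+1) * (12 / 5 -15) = 659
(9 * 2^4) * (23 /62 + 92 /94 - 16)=-2109.64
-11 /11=-1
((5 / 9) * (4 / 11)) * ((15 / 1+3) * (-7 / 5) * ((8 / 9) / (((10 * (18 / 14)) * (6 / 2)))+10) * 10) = -1363936 / 2673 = -510.26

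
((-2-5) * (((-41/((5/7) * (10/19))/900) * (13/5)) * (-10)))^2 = 246237265729/506250000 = 486.39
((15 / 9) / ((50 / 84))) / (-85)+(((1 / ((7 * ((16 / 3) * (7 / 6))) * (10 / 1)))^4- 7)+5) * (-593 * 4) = 4760744373790524159 / 1003536558080000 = 4743.97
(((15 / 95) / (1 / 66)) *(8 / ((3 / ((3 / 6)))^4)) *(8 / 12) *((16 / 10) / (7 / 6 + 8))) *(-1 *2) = -64 / 4275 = -0.01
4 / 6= 2 / 3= 0.67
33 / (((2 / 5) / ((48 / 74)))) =53.51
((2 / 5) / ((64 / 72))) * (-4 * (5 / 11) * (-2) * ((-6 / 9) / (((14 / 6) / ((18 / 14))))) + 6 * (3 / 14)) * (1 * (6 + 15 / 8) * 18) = -19683 / 6160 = -3.20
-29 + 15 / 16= -449 / 16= -28.06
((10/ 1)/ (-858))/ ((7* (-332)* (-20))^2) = -1/ 185361496320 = -0.00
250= 250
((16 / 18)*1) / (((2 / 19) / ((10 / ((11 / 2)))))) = 1520 / 99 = 15.35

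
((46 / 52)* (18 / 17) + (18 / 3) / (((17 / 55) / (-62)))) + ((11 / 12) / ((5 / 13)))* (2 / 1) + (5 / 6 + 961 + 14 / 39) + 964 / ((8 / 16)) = 5610194 / 3315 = 1692.37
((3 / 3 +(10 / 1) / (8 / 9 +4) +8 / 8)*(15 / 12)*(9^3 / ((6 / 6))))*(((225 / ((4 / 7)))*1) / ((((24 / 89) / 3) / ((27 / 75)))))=5813369.86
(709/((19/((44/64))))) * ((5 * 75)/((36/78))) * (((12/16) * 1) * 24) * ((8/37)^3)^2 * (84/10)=15697627545600/48748801771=322.01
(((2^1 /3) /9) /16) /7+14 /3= 7057 /1512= 4.67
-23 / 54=-0.43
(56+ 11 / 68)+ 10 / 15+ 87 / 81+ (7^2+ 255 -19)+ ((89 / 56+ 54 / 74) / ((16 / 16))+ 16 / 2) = 335930621 / 951048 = 353.22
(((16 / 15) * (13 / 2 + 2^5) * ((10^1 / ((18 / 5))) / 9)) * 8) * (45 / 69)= 123200 / 1863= 66.13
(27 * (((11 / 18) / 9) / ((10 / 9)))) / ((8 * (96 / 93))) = 1023 / 5120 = 0.20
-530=-530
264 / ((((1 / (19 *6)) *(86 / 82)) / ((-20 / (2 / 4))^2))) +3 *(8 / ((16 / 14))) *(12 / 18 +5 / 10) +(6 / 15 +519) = 19743209877 / 430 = 45914441.57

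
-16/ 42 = -8/ 21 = -0.38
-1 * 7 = -7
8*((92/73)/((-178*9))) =-368/58473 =-0.01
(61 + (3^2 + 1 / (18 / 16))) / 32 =319 / 144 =2.22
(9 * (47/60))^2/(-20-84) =-19881/41600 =-0.48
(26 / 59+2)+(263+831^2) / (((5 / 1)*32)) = 5097707 / 1180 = 4320.09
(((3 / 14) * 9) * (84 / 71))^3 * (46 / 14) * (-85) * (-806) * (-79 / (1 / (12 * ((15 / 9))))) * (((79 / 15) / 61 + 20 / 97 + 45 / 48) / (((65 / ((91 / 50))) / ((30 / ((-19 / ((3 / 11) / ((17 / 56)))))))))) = 456783942234675890016 / 2213058559415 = 206403911.14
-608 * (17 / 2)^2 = -43928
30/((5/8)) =48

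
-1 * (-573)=573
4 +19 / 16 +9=227 / 16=14.19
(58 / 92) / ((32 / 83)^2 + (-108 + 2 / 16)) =-799124 / 136551345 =-0.01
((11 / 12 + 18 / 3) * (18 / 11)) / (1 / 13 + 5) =1079 / 484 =2.23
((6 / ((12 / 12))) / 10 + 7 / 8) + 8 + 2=459 / 40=11.48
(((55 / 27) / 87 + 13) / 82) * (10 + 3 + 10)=351808 / 96309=3.65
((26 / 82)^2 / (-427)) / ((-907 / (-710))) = -119990 / 651032809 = -0.00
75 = 75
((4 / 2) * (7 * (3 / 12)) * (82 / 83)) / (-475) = -287 / 39425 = -0.01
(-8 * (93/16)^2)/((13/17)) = -353.44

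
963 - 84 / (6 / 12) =795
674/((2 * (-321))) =-337/321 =-1.05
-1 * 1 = -1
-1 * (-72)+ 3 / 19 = 72.16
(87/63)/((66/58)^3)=707281/754677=0.94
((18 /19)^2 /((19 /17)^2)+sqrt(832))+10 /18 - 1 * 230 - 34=-308148367 /1172889+8 * sqrt(13)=-233.88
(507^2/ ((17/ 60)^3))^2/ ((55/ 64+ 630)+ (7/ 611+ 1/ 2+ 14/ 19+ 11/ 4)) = 50898104733633682636800000/ 253006787961323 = 201172882133.95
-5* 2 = -10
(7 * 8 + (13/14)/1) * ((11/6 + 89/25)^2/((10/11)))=5737834927/3150000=1821.53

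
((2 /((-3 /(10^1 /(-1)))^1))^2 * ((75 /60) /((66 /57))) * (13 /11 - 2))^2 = 22562500 /14641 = 1541.05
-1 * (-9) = 9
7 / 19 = 0.37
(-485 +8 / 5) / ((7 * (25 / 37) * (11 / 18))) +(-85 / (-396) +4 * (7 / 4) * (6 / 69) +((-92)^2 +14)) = 66239132809 / 7969500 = 8311.58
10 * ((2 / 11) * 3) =60 / 11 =5.45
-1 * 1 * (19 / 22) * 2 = -19 / 11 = -1.73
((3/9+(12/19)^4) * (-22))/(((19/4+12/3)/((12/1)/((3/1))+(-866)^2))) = -2541247259584/2736741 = -928566.96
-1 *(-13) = 13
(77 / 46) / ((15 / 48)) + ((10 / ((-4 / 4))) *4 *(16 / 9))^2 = 5062.15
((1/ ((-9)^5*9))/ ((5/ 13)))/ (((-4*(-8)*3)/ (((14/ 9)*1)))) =-91/ 1147912560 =-0.00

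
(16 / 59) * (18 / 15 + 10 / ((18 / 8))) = 4064 / 2655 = 1.53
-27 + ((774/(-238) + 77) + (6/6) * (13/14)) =1621/34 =47.68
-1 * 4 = -4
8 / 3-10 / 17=106 / 51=2.08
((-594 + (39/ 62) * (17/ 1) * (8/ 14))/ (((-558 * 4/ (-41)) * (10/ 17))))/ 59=-7409807/ 23813580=-0.31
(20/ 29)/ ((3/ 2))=40/ 87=0.46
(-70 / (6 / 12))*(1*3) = -420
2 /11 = 0.18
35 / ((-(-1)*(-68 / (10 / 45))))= -35 / 306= -0.11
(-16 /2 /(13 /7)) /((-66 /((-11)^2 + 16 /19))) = 64820 /8151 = 7.95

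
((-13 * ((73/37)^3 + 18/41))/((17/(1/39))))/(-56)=16861451/5931263688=0.00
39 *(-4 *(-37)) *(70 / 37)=10920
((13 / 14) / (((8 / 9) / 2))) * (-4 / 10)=-117 / 140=-0.84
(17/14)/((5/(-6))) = -51/35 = -1.46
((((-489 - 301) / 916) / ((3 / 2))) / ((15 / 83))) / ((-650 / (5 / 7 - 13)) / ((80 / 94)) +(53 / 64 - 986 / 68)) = -18044864 / 275050755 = -0.07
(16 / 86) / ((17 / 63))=504 / 731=0.69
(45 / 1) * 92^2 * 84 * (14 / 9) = 49768320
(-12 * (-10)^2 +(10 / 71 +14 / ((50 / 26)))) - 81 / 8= -17078399 / 14200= -1202.70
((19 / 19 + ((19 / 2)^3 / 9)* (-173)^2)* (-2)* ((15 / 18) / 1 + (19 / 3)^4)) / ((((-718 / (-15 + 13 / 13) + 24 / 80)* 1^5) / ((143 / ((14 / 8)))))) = -243797268617045 / 16767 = -14540303490.01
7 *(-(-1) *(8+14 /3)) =88.67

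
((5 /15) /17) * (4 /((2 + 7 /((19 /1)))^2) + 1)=0.03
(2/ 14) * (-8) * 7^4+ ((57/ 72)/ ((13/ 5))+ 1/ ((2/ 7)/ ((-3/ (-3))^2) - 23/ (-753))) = -1425362459/ 520104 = -2740.53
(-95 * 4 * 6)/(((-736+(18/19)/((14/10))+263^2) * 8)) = -12635/3033893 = -0.00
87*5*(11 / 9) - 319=638 / 3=212.67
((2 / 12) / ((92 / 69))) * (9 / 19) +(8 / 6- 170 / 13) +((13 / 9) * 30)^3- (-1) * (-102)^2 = 91762.69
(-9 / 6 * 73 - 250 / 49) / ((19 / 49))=-11231 / 38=-295.55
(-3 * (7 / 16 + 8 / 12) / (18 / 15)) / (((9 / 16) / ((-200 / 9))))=26500 / 243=109.05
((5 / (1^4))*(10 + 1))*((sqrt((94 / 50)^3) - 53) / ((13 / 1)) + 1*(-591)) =-425480 / 13 + 517*sqrt(47) / 325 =-32718.33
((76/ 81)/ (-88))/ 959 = -19/ 1708938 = -0.00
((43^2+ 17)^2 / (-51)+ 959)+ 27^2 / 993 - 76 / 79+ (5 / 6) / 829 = -148840398531431 / 2211107142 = -67314.87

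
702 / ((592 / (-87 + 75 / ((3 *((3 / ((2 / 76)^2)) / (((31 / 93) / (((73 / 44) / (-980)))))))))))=-815252061 / 7800488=-104.51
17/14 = 1.21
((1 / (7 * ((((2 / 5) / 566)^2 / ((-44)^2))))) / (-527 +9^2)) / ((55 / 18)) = -634304880 / 1561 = -406345.21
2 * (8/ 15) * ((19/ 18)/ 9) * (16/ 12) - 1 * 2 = -6682/ 3645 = -1.83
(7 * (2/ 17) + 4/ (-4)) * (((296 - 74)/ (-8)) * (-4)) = -333/ 17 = -19.59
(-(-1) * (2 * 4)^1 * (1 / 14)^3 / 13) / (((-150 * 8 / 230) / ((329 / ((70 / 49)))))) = -1081 / 109200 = -0.01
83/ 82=1.01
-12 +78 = 66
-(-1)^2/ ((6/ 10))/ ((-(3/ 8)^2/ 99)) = 3520/ 3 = 1173.33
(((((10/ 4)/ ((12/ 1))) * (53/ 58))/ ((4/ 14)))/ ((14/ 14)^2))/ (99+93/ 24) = 1855/ 286404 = 0.01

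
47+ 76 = 123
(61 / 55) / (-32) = -61 / 1760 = -0.03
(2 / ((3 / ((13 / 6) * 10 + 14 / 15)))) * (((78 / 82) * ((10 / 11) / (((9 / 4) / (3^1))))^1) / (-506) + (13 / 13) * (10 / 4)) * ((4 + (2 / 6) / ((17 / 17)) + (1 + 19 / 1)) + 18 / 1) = 1593.10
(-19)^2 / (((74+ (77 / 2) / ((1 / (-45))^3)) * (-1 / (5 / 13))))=3610 / 91214201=0.00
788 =788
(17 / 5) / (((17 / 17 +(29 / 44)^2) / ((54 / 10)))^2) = 48.19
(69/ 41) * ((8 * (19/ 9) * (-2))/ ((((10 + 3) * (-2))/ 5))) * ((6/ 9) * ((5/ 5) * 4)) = 139840/ 4797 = 29.15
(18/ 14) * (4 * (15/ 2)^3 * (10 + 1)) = 334125/ 14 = 23866.07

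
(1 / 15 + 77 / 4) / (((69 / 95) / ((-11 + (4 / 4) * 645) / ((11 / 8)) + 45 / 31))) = 3473306267 / 282348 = 12301.51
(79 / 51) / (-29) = -79 / 1479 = -0.05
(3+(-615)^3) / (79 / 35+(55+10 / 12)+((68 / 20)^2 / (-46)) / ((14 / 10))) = -112349843676 / 27971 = -4016654.52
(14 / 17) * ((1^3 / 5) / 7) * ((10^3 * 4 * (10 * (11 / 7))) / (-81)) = -18.26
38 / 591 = 0.06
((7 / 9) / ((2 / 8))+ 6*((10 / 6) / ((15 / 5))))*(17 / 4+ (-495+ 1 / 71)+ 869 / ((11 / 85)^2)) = 1552148063 / 4686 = 331230.91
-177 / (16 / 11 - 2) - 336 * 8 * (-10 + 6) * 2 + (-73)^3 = -734377 / 2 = -367188.50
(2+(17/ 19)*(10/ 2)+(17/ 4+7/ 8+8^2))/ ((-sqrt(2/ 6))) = -11491*sqrt(3)/ 152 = -130.94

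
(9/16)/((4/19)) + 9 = 747/64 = 11.67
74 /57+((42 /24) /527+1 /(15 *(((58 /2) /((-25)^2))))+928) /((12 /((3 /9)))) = 3401511991 /125442864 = 27.12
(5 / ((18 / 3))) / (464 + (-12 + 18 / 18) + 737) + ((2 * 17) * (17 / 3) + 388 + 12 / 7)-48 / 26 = 10777061 / 18564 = 580.54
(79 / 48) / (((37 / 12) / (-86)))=-3397 / 74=-45.91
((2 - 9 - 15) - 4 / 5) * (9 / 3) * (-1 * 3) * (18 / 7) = 18468 / 35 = 527.66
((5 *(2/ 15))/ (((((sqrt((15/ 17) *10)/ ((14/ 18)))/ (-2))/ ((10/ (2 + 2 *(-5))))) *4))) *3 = 7 *sqrt(102)/ 216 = 0.33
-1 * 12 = -12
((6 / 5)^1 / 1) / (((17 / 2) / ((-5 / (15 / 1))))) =-4 / 85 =-0.05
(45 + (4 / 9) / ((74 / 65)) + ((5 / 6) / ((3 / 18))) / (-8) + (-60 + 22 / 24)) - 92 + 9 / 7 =-1958641 / 18648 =-105.03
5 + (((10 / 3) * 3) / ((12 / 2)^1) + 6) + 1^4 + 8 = 65 / 3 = 21.67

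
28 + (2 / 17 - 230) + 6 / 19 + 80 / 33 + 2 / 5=-10591972 / 53295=-198.74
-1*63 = -63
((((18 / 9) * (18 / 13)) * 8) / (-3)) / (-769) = 96 / 9997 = 0.01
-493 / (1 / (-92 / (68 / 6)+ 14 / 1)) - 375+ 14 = -3261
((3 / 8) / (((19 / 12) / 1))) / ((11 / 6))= 27 / 209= 0.13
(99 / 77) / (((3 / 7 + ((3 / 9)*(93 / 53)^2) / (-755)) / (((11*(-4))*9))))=-57261465 / 48047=-1191.78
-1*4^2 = -16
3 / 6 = 1 / 2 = 0.50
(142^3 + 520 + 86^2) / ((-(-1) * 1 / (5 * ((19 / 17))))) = 272764380 / 17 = 16044963.53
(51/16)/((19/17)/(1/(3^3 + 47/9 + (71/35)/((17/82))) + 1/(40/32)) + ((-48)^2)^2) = 803333589/1337860381822144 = 0.00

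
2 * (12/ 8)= 3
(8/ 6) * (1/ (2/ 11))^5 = 161051/ 24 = 6710.46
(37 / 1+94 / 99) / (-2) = -3757 / 198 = -18.97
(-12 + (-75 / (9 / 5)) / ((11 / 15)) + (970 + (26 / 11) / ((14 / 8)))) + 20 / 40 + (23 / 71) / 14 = 4937005 / 5467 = 903.06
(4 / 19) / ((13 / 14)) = 56 / 247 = 0.23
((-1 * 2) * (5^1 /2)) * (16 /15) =-5.33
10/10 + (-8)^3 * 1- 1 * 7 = -518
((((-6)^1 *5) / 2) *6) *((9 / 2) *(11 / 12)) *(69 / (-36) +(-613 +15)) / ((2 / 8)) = 3563505 / 4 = 890876.25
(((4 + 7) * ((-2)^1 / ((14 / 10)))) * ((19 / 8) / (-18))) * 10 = 5225 / 252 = 20.73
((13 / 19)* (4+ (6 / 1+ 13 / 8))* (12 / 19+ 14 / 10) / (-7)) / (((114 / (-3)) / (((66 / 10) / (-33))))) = -233337 / 19205200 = -0.01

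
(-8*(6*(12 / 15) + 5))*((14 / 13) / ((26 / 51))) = -139944 / 845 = -165.61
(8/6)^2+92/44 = 383/99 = 3.87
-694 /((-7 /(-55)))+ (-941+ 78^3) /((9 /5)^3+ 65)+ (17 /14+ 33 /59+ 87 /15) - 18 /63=11343359774 /9141755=1240.83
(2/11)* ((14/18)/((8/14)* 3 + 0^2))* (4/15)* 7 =686/4455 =0.15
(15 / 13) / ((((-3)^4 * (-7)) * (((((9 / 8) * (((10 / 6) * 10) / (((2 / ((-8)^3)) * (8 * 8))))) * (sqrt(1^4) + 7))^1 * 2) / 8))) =1 / 73710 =0.00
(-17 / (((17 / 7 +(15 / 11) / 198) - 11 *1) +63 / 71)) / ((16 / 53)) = 162550311 / 22160872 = 7.34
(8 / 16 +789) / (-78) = -1579 / 156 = -10.12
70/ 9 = 7.78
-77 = -77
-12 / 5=-2.40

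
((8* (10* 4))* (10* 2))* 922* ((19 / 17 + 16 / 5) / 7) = 3639653.11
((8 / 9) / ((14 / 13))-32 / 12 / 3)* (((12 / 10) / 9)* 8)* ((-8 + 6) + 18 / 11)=256 / 10395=0.02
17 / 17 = 1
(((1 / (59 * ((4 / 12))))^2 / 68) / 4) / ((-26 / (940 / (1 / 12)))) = -6345 / 1538602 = -0.00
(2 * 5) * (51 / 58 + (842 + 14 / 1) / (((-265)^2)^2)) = 251509131523 / 28602993625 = 8.79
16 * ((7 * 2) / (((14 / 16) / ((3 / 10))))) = 384 / 5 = 76.80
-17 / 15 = -1.13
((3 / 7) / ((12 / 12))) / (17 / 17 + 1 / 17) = 0.40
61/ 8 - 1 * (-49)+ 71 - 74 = 429/ 8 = 53.62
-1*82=-82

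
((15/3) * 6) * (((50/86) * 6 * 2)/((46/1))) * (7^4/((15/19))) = 13685700/989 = 13837.92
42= 42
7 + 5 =12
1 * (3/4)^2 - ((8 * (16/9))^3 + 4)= -33594527/11664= -2880.19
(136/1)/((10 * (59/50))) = 11.53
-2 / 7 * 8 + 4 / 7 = -12 / 7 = -1.71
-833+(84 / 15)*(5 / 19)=-15799 / 19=-831.53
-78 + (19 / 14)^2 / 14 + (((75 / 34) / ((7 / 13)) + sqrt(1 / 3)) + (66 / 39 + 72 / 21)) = -41631567 / 606424 + sqrt(3) / 3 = -68.07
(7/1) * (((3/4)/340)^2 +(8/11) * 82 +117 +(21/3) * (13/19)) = 490931942767/386566400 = 1269.98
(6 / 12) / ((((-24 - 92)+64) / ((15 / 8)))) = -15 / 832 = -0.02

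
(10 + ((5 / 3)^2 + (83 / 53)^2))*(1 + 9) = 3850360 / 25281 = 152.30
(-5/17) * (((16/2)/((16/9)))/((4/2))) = -45/68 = -0.66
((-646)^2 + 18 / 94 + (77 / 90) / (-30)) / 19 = 52957421081 / 2411100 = 21964.01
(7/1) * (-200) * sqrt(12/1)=-2800 * sqrt(3)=-4849.74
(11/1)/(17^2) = 11/289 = 0.04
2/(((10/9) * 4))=9/20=0.45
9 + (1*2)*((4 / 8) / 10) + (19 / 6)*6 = 281 / 10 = 28.10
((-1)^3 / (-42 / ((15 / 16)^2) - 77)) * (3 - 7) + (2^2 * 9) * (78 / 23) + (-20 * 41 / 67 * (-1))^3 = 126587819606236 / 64741341091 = 1955.29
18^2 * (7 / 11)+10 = 2378 / 11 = 216.18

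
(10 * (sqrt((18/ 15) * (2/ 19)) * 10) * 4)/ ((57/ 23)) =3680 * sqrt(285)/ 1083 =57.36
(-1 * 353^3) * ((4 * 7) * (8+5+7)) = -24632707120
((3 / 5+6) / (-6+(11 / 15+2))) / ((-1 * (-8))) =-99 / 392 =-0.25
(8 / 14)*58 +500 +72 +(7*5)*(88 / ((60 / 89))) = 108650 / 21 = 5173.81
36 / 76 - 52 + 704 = 12397 / 19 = 652.47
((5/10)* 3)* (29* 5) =435/2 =217.50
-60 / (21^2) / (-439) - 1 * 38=-2452234 / 64533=-38.00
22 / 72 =11 / 36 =0.31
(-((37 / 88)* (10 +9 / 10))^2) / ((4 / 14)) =-113855623 / 1548800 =-73.51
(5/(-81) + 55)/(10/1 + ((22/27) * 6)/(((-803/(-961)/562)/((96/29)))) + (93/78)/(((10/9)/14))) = 1224684500/243205855641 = 0.01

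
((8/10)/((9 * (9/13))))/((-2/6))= -52/135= -0.39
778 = 778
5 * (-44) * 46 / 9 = -1124.44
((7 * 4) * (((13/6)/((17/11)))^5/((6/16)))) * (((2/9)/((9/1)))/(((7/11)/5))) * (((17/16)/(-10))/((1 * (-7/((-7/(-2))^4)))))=225614492041939/1262548871424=178.70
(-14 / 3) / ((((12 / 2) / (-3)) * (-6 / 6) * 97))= -0.02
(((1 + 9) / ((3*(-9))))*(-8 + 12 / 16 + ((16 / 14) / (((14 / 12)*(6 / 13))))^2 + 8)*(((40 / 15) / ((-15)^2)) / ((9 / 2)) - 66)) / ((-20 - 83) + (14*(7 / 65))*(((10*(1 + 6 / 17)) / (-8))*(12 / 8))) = -8943399790676 / 7437996830565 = -1.20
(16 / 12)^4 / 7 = 256 / 567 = 0.45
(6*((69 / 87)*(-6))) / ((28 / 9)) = -1863 / 203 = -9.18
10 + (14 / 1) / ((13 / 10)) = 270 / 13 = 20.77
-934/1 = -934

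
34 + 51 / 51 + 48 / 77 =2743 / 77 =35.62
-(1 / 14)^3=-1 / 2744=-0.00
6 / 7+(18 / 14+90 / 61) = 1545 / 427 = 3.62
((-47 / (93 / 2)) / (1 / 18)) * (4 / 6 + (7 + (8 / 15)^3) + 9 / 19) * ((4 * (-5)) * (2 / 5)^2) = 1599437824 / 3313125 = 482.76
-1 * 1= -1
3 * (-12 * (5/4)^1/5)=-9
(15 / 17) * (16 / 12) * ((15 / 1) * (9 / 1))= 2700 / 17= 158.82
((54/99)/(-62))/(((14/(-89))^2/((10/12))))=-39605/133672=-0.30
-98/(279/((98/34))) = -1.01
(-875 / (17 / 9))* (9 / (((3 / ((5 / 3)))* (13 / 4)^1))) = -157500 / 221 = -712.67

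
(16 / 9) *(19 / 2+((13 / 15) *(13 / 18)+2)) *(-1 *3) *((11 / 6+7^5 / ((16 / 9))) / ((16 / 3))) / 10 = -742996649 / 64800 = -11466.00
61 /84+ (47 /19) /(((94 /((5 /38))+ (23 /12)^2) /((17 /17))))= 86008661 /117878964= 0.73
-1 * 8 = -8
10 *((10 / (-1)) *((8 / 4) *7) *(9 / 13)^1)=-12600 / 13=-969.23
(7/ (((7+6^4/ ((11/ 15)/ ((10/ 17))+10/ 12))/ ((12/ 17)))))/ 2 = 0.00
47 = 47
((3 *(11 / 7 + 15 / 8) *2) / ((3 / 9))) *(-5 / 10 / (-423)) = 193 / 2632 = 0.07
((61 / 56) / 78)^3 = 226981 / 83338924032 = 0.00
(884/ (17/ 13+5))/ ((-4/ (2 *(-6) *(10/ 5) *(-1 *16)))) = -551616/ 41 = -13454.05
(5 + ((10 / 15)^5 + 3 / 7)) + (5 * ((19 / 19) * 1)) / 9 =10403 / 1701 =6.12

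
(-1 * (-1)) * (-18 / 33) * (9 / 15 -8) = 222 / 55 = 4.04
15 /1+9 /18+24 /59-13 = 343 /118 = 2.91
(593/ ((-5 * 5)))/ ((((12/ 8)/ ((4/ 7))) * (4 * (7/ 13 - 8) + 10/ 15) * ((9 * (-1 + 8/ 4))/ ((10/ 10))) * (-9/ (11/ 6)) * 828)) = -0.00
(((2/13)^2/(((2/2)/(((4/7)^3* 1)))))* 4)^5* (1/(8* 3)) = 140737488355328/1963475009163309593863821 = 0.00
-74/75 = -0.99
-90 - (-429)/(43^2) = -165981/1849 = -89.77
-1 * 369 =-369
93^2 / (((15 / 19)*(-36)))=-18259 / 60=-304.32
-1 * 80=-80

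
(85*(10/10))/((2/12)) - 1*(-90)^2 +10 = -7580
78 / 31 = 2.52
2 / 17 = 0.12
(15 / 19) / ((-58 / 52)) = -390 / 551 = -0.71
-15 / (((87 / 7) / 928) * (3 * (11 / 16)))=-17920 / 33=-543.03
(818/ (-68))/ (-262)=409/ 8908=0.05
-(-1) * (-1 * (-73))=73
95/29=3.28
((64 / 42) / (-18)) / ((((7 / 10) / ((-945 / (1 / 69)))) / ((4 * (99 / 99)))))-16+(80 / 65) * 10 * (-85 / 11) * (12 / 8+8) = 30653984 / 1001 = 30623.36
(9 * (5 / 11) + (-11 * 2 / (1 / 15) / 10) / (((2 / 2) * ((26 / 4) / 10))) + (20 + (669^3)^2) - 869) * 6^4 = 116188115598686486576.90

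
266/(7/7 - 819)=-133/409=-0.33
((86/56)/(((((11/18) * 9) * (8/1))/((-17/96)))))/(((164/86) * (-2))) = 31433/19396608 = 0.00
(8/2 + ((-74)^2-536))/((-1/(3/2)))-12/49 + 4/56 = -726785/98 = -7416.17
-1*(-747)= 747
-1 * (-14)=14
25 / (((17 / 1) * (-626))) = -25 / 10642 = -0.00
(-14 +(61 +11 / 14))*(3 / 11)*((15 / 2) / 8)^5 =9.44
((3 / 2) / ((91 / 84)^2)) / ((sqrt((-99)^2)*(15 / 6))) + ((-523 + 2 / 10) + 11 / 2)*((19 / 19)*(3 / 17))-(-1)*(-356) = -141354869 / 316030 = -447.28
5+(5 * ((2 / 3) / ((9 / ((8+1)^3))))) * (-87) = -23485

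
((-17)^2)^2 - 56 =83465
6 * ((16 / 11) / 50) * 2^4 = 2.79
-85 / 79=-1.08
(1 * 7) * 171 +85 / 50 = 11987 / 10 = 1198.70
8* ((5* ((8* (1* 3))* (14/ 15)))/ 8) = 112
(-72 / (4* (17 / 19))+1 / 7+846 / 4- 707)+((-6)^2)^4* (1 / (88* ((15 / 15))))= 48619063 / 2618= 18571.07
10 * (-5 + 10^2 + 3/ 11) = 10480/ 11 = 952.73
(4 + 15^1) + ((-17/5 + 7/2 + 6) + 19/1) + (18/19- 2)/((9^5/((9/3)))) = 164923657/3739770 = 44.10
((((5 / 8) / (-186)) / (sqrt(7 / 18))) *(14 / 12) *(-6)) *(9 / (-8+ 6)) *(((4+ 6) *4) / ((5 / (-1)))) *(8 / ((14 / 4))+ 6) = 1305 *sqrt(14) / 434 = 11.25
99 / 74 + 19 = 1505 / 74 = 20.34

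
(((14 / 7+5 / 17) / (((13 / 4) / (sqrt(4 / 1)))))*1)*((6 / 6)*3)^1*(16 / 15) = 384 / 85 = 4.52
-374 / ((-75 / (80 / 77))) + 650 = 68794 / 105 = 655.18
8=8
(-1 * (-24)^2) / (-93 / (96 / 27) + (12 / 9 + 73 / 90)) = 829440 / 34577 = 23.99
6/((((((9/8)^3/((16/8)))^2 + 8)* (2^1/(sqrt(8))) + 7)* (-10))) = -0.05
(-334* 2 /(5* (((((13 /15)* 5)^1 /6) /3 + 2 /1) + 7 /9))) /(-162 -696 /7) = 42084 /248575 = 0.17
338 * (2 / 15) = 676 / 15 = 45.07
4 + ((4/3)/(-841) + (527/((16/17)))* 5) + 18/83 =9394599643/3350544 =2803.90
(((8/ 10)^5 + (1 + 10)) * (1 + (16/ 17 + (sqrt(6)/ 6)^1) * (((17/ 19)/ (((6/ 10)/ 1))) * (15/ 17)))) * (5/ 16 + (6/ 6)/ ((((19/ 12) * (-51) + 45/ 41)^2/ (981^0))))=10072669589073 * sqrt(6)/ 12968789644000 + 21847620338699337/ 2755867799350000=9.83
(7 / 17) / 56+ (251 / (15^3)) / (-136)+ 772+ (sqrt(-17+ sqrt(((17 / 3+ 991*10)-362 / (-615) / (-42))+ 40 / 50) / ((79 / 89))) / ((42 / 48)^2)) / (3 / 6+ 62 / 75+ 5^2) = 640*sqrt(-1966298353425+ 30268455*sqrt(183781864910)) / 4387248173+ 88587781 / 114750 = 772.49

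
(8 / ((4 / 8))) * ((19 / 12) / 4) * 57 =361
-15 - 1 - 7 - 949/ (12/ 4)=-1018/ 3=-339.33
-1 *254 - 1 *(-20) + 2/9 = -2104/9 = -233.78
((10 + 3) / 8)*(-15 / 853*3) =-585 / 6824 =-0.09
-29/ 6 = -4.83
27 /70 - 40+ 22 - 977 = -69623 /70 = -994.61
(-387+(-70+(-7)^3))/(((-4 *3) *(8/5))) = 125/3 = 41.67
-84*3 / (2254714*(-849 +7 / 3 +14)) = 27 / 201152699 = 0.00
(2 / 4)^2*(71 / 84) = 0.21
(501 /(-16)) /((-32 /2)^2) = -501 /4096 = -0.12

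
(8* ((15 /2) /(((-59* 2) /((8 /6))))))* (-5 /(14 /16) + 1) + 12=6276 /413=15.20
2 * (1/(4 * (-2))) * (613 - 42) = -571/4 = -142.75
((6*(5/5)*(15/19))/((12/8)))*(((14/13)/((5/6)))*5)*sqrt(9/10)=1512*sqrt(10)/247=19.36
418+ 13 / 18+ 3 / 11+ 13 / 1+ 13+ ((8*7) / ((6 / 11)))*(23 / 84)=473.11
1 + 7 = 8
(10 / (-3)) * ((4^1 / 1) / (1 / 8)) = -106.67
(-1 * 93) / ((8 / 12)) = -279 / 2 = -139.50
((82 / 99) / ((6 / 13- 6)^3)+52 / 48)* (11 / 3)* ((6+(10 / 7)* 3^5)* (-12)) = -16757.39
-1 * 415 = -415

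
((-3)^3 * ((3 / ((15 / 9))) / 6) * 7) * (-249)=141183 / 10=14118.30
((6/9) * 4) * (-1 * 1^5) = -2.67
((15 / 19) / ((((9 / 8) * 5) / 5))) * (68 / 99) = 2720 / 5643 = 0.48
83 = 83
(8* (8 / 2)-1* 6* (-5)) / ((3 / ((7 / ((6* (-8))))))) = -3.01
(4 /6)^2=4 /9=0.44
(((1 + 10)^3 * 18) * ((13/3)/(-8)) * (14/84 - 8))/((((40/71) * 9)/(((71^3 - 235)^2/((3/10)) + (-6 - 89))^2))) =3645875357232724326669471000.00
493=493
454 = 454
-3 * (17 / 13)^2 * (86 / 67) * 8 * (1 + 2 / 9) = -2187152 / 33969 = -64.39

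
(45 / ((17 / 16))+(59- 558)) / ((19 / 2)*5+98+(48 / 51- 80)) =-15526 / 2259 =-6.87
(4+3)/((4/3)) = 5.25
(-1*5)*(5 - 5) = 0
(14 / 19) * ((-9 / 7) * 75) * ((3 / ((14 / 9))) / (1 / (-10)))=1370.30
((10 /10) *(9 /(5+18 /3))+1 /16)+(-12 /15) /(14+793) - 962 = -682549199 /710160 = -961.12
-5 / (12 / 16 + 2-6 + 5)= -20 / 7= -2.86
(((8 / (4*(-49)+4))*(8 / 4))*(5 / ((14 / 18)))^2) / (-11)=675 / 2156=0.31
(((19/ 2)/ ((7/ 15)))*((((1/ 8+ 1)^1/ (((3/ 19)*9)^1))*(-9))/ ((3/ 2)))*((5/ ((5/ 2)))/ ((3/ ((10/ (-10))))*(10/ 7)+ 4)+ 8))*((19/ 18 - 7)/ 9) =63.87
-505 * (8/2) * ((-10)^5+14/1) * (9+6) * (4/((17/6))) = 4277048188.24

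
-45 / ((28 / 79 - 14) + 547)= -237 / 2809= -0.08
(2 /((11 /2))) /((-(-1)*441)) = 4 /4851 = 0.00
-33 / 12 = -11 / 4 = -2.75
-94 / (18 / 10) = -470 / 9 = -52.22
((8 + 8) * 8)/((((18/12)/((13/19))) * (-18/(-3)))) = 1664/171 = 9.73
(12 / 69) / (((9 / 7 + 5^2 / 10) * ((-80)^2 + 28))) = 14 / 1958933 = 0.00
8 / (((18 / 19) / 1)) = 76 / 9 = 8.44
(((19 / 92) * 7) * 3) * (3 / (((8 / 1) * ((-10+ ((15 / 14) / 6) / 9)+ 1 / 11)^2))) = 574858053 / 34567738174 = 0.02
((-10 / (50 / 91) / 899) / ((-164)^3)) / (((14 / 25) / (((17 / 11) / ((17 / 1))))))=0.00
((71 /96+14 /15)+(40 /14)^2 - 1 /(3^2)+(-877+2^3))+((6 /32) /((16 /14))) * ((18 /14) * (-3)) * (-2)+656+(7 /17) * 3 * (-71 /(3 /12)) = -1326268081 /2399040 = -552.83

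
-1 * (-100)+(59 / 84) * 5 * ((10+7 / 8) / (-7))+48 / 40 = 750633 / 7840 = 95.74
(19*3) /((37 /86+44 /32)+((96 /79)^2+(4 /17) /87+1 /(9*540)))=73301131404360 /4224240395573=17.35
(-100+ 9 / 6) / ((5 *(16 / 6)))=-7.39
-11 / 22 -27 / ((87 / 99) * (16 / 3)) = -2905 / 464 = -6.26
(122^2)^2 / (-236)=-55383364 / 59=-938701.08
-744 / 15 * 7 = -1736 / 5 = -347.20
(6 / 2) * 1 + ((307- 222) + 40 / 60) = 266 / 3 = 88.67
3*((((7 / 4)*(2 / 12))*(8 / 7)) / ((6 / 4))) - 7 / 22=23 / 66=0.35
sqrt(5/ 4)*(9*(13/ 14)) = 117*sqrt(5)/ 28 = 9.34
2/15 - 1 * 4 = -3.87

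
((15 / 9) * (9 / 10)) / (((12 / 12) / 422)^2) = 267126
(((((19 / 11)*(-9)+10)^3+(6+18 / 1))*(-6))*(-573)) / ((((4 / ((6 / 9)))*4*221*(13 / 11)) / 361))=-40343988561 / 1390532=-29013.35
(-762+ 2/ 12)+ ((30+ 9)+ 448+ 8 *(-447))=-23105/ 6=-3850.83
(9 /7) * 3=27 /7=3.86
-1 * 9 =-9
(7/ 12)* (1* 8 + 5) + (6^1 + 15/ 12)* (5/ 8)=1163/ 96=12.11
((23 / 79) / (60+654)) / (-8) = -23 / 451248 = -0.00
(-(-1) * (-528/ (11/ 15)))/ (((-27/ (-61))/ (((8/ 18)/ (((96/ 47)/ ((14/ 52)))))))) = -100345/ 1053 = -95.29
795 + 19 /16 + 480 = 20419 /16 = 1276.19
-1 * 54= -54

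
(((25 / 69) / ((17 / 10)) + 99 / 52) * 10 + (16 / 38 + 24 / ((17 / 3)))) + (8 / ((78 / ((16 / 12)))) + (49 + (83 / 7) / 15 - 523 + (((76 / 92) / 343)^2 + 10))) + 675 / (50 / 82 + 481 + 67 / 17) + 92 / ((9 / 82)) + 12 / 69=902822802891287371 / 2242817145872310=402.54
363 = 363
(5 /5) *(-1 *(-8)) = 8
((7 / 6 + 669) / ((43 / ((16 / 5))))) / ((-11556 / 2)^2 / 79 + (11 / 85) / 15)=216008120 / 1830348232667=0.00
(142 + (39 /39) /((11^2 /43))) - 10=16015 /121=132.36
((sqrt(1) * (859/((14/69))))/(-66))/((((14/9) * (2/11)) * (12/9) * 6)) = -177813/6272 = -28.35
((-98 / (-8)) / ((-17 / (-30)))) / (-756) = -0.03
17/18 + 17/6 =34/9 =3.78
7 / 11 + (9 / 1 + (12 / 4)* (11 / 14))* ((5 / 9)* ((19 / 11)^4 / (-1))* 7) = -34479163 / 87846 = -392.50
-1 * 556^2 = -309136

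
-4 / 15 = -0.27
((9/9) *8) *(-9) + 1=-71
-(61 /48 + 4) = -253 /48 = -5.27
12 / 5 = 2.40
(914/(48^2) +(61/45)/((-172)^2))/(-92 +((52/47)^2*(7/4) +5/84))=-0.00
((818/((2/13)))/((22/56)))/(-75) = -148876/825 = -180.46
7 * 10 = 70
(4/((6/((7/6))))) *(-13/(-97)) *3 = 91/291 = 0.31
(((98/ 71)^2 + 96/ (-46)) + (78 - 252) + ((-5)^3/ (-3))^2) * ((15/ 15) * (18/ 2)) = 1629852953/ 115943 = 14057.36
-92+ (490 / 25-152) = -1122 / 5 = -224.40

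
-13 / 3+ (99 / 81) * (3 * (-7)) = -30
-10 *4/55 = -0.73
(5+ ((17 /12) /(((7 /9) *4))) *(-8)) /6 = 19 /84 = 0.23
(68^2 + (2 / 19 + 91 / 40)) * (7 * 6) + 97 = 73873889 / 380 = 194404.97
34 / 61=0.56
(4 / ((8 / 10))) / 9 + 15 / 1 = 140 / 9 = 15.56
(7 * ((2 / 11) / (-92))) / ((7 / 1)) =-1 / 506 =-0.00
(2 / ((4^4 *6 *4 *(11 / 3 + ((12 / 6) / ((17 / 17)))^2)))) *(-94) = -47 / 11776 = -0.00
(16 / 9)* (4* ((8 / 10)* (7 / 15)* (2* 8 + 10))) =46592 / 675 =69.03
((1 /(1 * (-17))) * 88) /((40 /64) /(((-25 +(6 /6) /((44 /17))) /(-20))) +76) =-47652 /704293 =-0.07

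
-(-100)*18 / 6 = 300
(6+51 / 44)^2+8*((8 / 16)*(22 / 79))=8009143 / 152944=52.37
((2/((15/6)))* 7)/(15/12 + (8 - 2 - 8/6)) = 336/355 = 0.95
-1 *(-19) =19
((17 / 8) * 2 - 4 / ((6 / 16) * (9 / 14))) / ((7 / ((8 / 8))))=-1333 / 756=-1.76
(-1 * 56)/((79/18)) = -1008/79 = -12.76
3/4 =0.75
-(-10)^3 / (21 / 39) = 13000 / 7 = 1857.14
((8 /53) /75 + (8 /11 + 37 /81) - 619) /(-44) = 364687837 /25972650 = 14.04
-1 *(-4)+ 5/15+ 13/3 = 26/3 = 8.67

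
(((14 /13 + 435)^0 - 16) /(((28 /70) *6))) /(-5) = 5 /4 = 1.25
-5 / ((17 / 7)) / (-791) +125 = 240130 / 1921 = 125.00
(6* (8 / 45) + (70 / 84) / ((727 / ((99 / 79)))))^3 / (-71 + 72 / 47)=-0.02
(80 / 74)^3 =64000 / 50653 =1.26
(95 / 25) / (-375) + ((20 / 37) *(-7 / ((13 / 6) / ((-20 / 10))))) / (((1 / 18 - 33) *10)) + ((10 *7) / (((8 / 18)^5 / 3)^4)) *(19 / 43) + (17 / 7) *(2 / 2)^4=2451635688862804941856247894733149 / 88498797222895288320000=27702474675.31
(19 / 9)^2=361 / 81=4.46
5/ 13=0.38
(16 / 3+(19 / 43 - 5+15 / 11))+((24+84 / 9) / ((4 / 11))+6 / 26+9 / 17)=94.57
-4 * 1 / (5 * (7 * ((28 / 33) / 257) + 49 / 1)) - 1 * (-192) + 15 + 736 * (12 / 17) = 25674990867 / 35340025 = 726.51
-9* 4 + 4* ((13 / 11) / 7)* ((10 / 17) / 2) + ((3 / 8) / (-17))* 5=-376067 / 10472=-35.91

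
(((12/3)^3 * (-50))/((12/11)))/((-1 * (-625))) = -352/75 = -4.69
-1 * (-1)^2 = -1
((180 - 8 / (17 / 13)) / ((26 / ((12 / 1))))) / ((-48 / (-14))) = 5173 / 221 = 23.41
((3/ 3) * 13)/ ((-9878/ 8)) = -52/ 4939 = -0.01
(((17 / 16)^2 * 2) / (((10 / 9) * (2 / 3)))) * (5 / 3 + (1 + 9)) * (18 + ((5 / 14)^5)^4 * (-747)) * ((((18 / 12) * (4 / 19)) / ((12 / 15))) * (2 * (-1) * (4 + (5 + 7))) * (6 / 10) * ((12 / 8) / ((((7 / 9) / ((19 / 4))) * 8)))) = -5555.07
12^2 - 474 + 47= -283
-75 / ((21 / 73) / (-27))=7039.29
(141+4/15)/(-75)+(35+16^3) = 4129.12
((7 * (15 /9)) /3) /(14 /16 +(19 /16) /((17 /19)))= 9520 /5391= 1.77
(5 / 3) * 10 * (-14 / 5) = -140 / 3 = -46.67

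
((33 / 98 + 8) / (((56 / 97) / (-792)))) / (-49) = 7845651 / 33614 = 233.40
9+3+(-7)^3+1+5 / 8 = -2635 / 8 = -329.38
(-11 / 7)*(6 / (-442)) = 0.02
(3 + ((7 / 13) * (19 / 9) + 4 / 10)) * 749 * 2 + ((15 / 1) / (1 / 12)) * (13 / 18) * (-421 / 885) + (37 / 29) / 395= 532500496589 / 79073865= 6734.22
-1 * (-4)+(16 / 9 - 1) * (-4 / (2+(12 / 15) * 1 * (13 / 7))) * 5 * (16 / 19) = 2524 / 10431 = 0.24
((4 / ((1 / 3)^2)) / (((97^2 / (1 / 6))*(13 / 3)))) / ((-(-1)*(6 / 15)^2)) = 225 / 244634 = 0.00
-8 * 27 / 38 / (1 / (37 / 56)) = -999 / 266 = -3.76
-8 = -8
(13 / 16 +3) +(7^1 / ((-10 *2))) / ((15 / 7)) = 4379 / 1200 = 3.65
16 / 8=2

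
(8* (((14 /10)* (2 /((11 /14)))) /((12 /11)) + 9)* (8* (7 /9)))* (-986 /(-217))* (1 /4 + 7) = 84180736 /4185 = 20114.87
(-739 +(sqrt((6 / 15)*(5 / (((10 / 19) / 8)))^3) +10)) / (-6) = 243 / 2 -76*sqrt(190) / 15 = 51.66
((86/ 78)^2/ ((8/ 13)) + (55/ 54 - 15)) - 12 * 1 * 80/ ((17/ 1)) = -3268801/ 47736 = -68.48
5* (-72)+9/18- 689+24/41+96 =-78057/82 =-951.91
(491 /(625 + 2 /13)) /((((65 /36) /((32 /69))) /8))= 1.61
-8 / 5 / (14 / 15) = -12 / 7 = -1.71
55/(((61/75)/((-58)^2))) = 13876500/61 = 227483.61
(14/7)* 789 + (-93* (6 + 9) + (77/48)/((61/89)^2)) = 33295181/178608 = 186.41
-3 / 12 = -1 / 4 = -0.25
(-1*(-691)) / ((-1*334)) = -691 / 334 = -2.07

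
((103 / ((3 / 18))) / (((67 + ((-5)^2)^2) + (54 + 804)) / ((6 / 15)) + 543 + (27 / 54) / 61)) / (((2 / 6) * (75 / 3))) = 226188 / 13474925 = 0.02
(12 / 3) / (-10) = -2 / 5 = -0.40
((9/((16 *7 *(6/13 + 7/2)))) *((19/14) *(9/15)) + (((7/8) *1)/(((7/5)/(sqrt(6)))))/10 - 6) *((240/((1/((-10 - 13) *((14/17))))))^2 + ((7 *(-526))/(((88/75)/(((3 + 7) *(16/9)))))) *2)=-281880480509665/2292059 + 12251153075 *sqrt(6)/9537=-119834742.38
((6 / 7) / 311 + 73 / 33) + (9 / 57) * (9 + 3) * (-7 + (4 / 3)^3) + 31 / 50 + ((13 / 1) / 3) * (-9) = -1022302217 / 22749650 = -44.94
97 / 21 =4.62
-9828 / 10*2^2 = -19656 / 5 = -3931.20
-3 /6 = -1 /2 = -0.50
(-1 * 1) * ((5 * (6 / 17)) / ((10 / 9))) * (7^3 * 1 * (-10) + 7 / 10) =925911 / 170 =5446.54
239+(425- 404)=260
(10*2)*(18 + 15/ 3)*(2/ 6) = 460/ 3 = 153.33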